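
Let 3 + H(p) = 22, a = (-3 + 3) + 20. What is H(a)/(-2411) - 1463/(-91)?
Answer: 503652/31343 ≈ 16.069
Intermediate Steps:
a = 20 (a = 0 + 20 = 20)
H(p) = 19 (H(p) = -3 + 22 = 19)
H(a)/(-2411) - 1463/(-91) = 19/(-2411) - 1463/(-91) = 19*(-1/2411) - 1463*(-1/91) = -19/2411 + 209/13 = 503652/31343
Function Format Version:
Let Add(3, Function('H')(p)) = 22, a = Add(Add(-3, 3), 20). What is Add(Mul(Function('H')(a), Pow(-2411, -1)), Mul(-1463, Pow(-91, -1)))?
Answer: Rational(503652, 31343) ≈ 16.069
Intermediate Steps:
a = 20 (a = Add(0, 20) = 20)
Function('H')(p) = 19 (Function('H')(p) = Add(-3, 22) = 19)
Add(Mul(Function('H')(a), Pow(-2411, -1)), Mul(-1463, Pow(-91, -1))) = Add(Mul(19, Pow(-2411, -1)), Mul(-1463, Pow(-91, -1))) = Add(Mul(19, Rational(-1, 2411)), Mul(-1463, Rational(-1, 91))) = Add(Rational(-19, 2411), Rational(209, 13)) = Rational(503652, 31343)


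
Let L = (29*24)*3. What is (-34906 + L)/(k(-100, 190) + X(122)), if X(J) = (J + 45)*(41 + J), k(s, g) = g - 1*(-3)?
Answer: -16409/13707 ≈ -1.1971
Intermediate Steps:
k(s, g) = 3 + g (k(s, g) = g + 3 = 3 + g)
X(J) = (41 + J)*(45 + J) (X(J) = (45 + J)*(41 + J) = (41 + J)*(45 + J))
L = 2088 (L = 696*3 = 2088)
(-34906 + L)/(k(-100, 190) + X(122)) = (-34906 + 2088)/((3 + 190) + (1845 + 122**2 + 86*122)) = -32818/(193 + (1845 + 14884 + 10492)) = -32818/(193 + 27221) = -32818/27414 = -32818*1/27414 = -16409/13707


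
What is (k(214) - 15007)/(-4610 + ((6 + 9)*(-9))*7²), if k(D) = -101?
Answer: 15108/11225 ≈ 1.3459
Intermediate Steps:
(k(214) - 15007)/(-4610 + ((6 + 9)*(-9))*7²) = (-101 - 15007)/(-4610 + ((6 + 9)*(-9))*7²) = -15108/(-4610 + (15*(-9))*49) = -15108/(-4610 - 135*49) = -15108/(-4610 - 6615) = -15108/(-11225) = -15108*(-1/11225) = 15108/11225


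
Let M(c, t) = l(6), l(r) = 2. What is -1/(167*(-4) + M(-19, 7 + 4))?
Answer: 1/666 ≈ 0.0015015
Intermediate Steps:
M(c, t) = 2
-1/(167*(-4) + M(-19, 7 + 4)) = -1/(167*(-4) + 2) = -1/(-668 + 2) = -1/(-666) = -1*(-1/666) = 1/666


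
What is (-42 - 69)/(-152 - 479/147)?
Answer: 16317/22823 ≈ 0.71494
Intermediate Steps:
(-42 - 69)/(-152 - 479/147) = -111/(-152 - 479*1/147) = -111/(-152 - 479/147) = -111/(-22823/147) = -111*(-147/22823) = 16317/22823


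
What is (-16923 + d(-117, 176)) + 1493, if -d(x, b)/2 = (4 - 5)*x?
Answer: -15664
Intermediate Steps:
d(x, b) = 2*x (d(x, b) = -2*(4 - 5)*x = -(-2)*x = 2*x)
(-16923 + d(-117, 176)) + 1493 = (-16923 + 2*(-117)) + 1493 = (-16923 - 234) + 1493 = -17157 + 1493 = -15664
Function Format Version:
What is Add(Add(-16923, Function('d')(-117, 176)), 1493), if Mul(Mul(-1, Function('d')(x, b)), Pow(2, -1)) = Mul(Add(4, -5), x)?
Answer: -15664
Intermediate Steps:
Function('d')(x, b) = Mul(2, x) (Function('d')(x, b) = Mul(-2, Mul(Add(4, -5), x)) = Mul(-2, Mul(-1, x)) = Mul(2, x))
Add(Add(-16923, Function('d')(-117, 176)), 1493) = Add(Add(-16923, Mul(2, -117)), 1493) = Add(Add(-16923, -234), 1493) = Add(-17157, 1493) = -15664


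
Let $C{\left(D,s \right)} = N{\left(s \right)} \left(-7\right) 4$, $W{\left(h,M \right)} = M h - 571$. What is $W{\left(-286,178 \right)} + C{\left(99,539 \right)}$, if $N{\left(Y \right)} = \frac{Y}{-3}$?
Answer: $- \frac{139345}{3} \approx -46448.0$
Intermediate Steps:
$W{\left(h,M \right)} = -571 + M h$
$N{\left(Y \right)} = - \frac{Y}{3}$ ($N{\left(Y \right)} = Y \left(- \frac{1}{3}\right) = - \frac{Y}{3}$)
$C{\left(D,s \right)} = \frac{28 s}{3}$ ($C{\left(D,s \right)} = - \frac{s}{3} \left(-7\right) 4 = \frac{7 s}{3} \cdot 4 = \frac{28 s}{3}$)
$W{\left(-286,178 \right)} + C{\left(99,539 \right)} = \left(-571 + 178 \left(-286\right)\right) + \frac{28}{3} \cdot 539 = \left(-571 - 50908\right) + \frac{15092}{3} = -51479 + \frac{15092}{3} = - \frac{139345}{3}$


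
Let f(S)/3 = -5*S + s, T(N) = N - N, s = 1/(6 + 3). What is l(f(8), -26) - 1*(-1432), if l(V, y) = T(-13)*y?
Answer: 1432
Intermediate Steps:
s = 1/9 ≈ 0.11111
T(N) = 0
f(S) = 1/3 - 15*S (f(S) = 3*(-5*S + 1/9) = 3*(1/9 - 5*S) = 1/3 - 15*S)
l(V, y) = 0 (l(V, y) = 0*y = 0)
l(f(8), -26) - 1*(-1432) = 0 - 1*(-1432) = 0 + 1432 = 1432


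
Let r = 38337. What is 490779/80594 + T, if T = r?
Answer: 3090222957/80594 ≈ 38343.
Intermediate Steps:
T = 38337
490779/80594 + T = 490779/80594 + 38337 = 3090222957/80594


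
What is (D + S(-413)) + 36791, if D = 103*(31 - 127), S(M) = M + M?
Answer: 26077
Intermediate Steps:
S(M) = 2*M
D = -9888 (D = 103*(-96) = -9888)
(D + S(-413)) + 36791 = (-9888 + 2*(-413)) + 36791 = (-9888 - 826) + 36791 = -10714 + 36791 = 26077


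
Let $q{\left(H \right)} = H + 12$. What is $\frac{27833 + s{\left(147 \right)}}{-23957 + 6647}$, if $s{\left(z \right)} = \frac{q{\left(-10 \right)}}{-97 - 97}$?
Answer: $- \frac{269980}{167907} \approx -1.6079$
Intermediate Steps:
$q{\left(H \right)} = 12 + H$
$s{\left(z \right)} = - \frac{1}{97}$ ($s{\left(z \right)} = \frac{12 - 10}{-97 - 97} = \frac{2}{-97 - 97} = \frac{2}{-194} = 2 \left(- \frac{1}{194}\right) = - \frac{1}{97}$)
$\frac{27833 + s{\left(147 \right)}}{-23957 + 6647} = \frac{27833 - \frac{1}{97}}{-23957 + 6647} = \frac{2699800}{97 \left(-17310\right)} = \frac{2699800}{97} \left(- \frac{1}{17310}\right) = - \frac{269980}{167907}$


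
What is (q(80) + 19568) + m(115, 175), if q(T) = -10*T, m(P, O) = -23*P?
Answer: 16123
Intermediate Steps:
(q(80) + 19568) + m(115, 175) = (-10*80 + 19568) - 23*115 = (-800 + 19568) - 2645 = 18768 - 2645 = 16123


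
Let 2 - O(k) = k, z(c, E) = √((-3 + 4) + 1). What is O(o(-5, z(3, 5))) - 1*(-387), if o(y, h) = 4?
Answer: 385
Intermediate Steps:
z(c, E) = √2 (z(c, E) = √(1 + 1) = √2)
O(k) = 2 - k
O(o(-5, z(3, 5))) - 1*(-387) = (2 - 1*4) - 1*(-387) = (2 - 4) + 387 = -2 + 387 = 385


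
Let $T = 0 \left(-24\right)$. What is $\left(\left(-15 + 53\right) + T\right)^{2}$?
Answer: $1444$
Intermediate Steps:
$T = 0$
$\left(\left(-15 + 53\right) + T\right)^{2} = \left(\left(-15 + 53\right) + 0\right)^{2} = \left(38 + 0\right)^{2} = 38^{2} = 1444$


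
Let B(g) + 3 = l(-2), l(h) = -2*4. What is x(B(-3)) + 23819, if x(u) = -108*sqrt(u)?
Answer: 23819 - 108*I*sqrt(11) ≈ 23819.0 - 358.2*I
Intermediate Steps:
l(h) = -8
B(g) = -11 (B(g) = -3 - 8 = -11)
x(B(-3)) + 23819 = -108*I*sqrt(11) + 23819 = 23819 - 108*I*sqrt(11)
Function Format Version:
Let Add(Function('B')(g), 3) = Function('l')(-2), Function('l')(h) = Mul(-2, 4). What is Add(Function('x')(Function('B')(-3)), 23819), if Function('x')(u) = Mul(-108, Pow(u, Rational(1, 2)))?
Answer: Add(23819, Mul(-108, I, Pow(11, Rational(1, 2)))) ≈ Add(23819., Mul(-358.20, I))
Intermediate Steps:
Function('l')(h) = -8
Function('B')(g) = -11 (Function('B')(g) = Add(-3, -8) = -11)
Add(Function('x')(Function('B')(-3)), 23819) = Add(Mul(-108, Pow(-11, Rational(1, 2))), 23819) = Add(Mul(-108, Mul(I, Pow(11, Rational(1, 2)))), 23819) = Add(Mul(-108, I, Pow(11, Rational(1, 2))), 23819) = Add(23819, Mul(-108, I, Pow(11, Rational(1, 2))))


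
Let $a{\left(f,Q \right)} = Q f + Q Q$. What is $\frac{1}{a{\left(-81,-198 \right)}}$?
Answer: $\frac{1}{55242} \approx 1.8102 \cdot 10^{-5}$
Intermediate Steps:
$a{\left(f,Q \right)} = Q^{2} + Q f$ ($a{\left(f,Q \right)} = Q f + Q^{2} = Q^{2} + Q f$)
$\frac{1}{a{\left(-81,-198 \right)}} = \frac{1}{\left(-198\right) \left(-198 - 81\right)} = \frac{1}{\left(-198\right) \left(-279\right)} = \frac{1}{55242}$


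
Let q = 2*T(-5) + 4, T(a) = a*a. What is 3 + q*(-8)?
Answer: -429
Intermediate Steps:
T(a) = a²
q = 54 (q = 2*(-5)² + 4 = 2*25 + 4 = 50 + 4 = 54)
3 + q*(-8) = 3 + 54*(-8) = 3 - 432 = -429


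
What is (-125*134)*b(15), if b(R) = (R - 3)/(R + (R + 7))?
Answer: -201000/37 ≈ -5432.4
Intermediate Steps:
b(R) = (-3 + R)/(7 + 2*R) (b(R) = (-3 + R)/(R + (7 + R)) = (-3 + R)/(7 + 2*R))
(-125*134)*b(15) = (-125*134)*((-3 + 15)/(7 + 2*15)) = -16750*12/(7 + 30) = -16750*12/37 = -201000/37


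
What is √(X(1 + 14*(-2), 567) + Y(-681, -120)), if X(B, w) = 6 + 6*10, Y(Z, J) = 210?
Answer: 2*√69 ≈ 16.613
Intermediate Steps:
X(B, w) = 66 (X(B, w) = 6 + 60 = 66)
√(X(1 + 14*(-2), 567) + Y(-681, -120)) = √(66 + 210) = √276 = 2*√69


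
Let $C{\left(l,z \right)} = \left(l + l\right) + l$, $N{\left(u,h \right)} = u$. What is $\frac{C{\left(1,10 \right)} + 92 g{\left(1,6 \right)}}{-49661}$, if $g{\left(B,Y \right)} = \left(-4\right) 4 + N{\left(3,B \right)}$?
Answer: $\frac{1193}{49661} \approx 0.024023$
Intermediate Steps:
$C{\left(l,z \right)} = 3 l$ ($C{\left(l,z \right)} = 2 l + l = 3 l$)
$g{\left(B,Y \right)} = -13$ ($g{\left(B,Y \right)} = \left(-4\right) 4 + 3 = -16 + 3 = -13$)
$\frac{C{\left(1,10 \right)} + 92 g{\left(1,6 \right)}}{-49661} = \frac{3 \cdot 1 + 92 \left(-13\right)}{-49661} = \left(3 - 1196\right) \left(- \frac{1}{49661}\right) = \left(-1193\right) \left(- \frac{1}{49661}\right) = \frac{1193}{49661}$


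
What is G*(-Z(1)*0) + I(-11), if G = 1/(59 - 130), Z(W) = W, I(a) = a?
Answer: -11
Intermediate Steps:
G = -1/71 (G = 1/(-71) = -1/71 ≈ -0.014085)
G*(-Z(1)*0) + I(-11) = -(-1*1)*0/71 - 11 = -(-1)*0/71 - 11 = -1/71*0 - 11 = 0 - 11 = -11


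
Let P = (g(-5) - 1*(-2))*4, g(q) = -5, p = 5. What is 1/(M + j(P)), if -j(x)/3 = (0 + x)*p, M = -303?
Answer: -1/123 ≈ -0.0081301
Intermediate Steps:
P = -12 (P = (-5 - 1*(-2))*4 = (-5 + 2)*4 = -3*4 = -12)
j(x) = -15*x (j(x) = -3*(0 + x)*5 = -3*x*5 = -15*x)
1/(M + j(P)) = 1/(-303 - 15*(-12)) = 1/(-303 + 180) = 1/(-123) = -1/123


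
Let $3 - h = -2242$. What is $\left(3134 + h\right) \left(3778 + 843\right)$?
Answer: $24856359$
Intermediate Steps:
$h = 2245$ ($h = 3 - -2242 = 3 + 2242 = 2245$)
$\left(3134 + h\right) \left(3778 + 843\right) = \left(3134 + 2245\right) \left(3778 + 843\right) = 5379 \cdot 4621 = 24856359$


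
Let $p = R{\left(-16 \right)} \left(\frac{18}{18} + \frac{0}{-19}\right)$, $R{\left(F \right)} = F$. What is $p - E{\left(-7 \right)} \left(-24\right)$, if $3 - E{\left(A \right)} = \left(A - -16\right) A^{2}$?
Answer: $-10528$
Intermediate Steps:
$E{\left(A \right)} = 3 - A^{2} \left(16 + A\right)$ ($E{\left(A \right)} = 3 - \left(A - -16\right) A^{2} = 3 - \left(A + 16\right) A^{2} = 3 - \left(16 + A\right) A^{2} = 3 - A^{2} \left(16 + A\right)$)
$p = -16$ ($p = - 16 \left(\frac{18}{18} + \frac{0}{-19}\right) = - 16 \left(18 \cdot \frac{1}{18} + 0 \left(- \frac{1}{19}\right)\right) = - 16 \left(1 + 0\right) = \left(-16\right) 1 = -16$)
$p - E{\left(-7 \right)} \left(-24\right) = -16 - \left(3 - \left(-7\right)^{3} - 16 \left(-7\right)^{2}\right) \left(-24\right) = -16 - \left(3 - -343 - 784\right) \left(-24\right) = -16 - \left(3 + 343 - 784\right) \left(-24\right) = -16 - \left(-438\right) \left(-24\right) = -16 - 10512 = -10528$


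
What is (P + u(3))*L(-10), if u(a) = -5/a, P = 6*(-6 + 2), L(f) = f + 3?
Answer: 539/3 ≈ 179.67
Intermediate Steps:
L(f) = 3 + f
P = -24 (P = 6*(-4) = -24)
(P + u(3))*L(-10) = (-24 - 5/3)*(3 - 10) = (-24 - 5*1/3)*(-7) = (-24 - 5/3)*(-7) = -77/3*(-7) = 539/3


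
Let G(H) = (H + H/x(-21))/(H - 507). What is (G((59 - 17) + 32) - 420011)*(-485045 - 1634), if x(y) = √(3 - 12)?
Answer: 88509797006323/433 - 36014246*I/1299 ≈ 2.0441e+11 - 27725.0*I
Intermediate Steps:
x(y) = 3*I (x(y) = √(-9) = 3*I)
G(H) = (H - I*H/3)/(-507 + H) (G(H) = (H + H/((3*I)))/(H - 507) = (H + H*(-I/3))/(-507 + H) = (H - I*H/3)/(-507 + H))
(G((59 - 17) + 32) - 420011)*(-485045 - 1634) = (((59 - 17) + 32)*(3 - I)/(3*(-507 + ((59 - 17) + 32))) - 420011)*(-485045 - 1634) = ((42 + 32)*(3 - I)/(3*(-507 + (42 + 32))) - 420011)*(-486679) = ((⅓)*74*(3 - I)/(-507 + 74) - 420011)*(-486679) = ((⅓)*74*(3 - I)/(-433) - 420011)*(-486679) = ((⅓)*74*(-1/433)*(3 - I) - 420011)*(-486679) = ((-74/433 + 74*I/1299) - 420011)*(-486679) = (-181864837/433 + 74*I/1299)*(-486679) = 88509797006323/433 - 36014246*I/1299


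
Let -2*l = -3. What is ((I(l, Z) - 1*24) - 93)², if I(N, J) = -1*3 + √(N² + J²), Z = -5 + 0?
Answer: (240 - √109)²/4 ≈ 13174.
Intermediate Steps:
l = 3/2 (l = -½*(-3) = 3/2 ≈ 1.5000)
Z = -5
I(N, J) = -3 + √(J² + N²)
((I(l, Z) - 1*24) - 93)² = (((-3 + √((-5)² + (3/2)²)) - 1*24) - 93)² = (((-3 + √(25 + 9/4)) - 24) - 93)² = (((-3 + √(109/4)) - 24) - 93)² = (((-3 + √109/2) - 24) - 93)² = ((-27 + √109/2) - 93)² = (-120 + √109/2)²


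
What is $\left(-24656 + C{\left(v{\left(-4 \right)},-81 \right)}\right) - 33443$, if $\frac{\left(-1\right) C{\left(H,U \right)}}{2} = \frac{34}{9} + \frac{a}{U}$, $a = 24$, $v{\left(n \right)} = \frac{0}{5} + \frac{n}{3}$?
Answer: $- \frac{1568861}{27} \approx -58106.0$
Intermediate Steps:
$v{\left(n \right)} = \frac{n}{3}$ ($v{\left(n \right)} = 0 \cdot \frac{1}{5} + n \frac{1}{3} = 0 + \frac{n}{3} = \frac{n}{3}$)
$C{\left(H,U \right)} = - \frac{68}{9} - \frac{48}{U}$ ($C{\left(H,U \right)} = - 2 \left(\frac{34}{9} + \frac{24}{U}\right) = - \frac{68}{9} - \frac{48}{U}$)
$\left(-24656 + C{\left(v{\left(-4 \right)},-81 \right)}\right) - 33443 = \left(-24656 - \left(\frac{68}{9} + \frac{48}{-81}\right)\right) - 33443 = \left(-24656 - \frac{188}{27}\right) - 33443 = - \frac{665900}{27} - 33443 = - \frac{1568861}{27}$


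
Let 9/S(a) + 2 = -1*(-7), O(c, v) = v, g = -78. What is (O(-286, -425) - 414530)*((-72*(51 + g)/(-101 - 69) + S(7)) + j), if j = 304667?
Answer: -2149124645116/17 ≈ -1.2642e+11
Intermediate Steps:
S(a) = 9/5 (S(a) = 9/(-2 - 1*(-7)) = 9/(-2 + 7) = 9/5)
(O(-286, -425) - 414530)*((-72*(51 + g)/(-101 - 69) + S(7)) + j) = (-425 - 414530)*((-72*(51 - 78)/(-101 - 69) + 9/5) + 304667) = -414955*((-(-1944)/(-170) + 9/5) + 304667) = -414955*((-(-1944)*(-1)/170 + 9/5) + 304667) = -414955*((-72*27/170 + 9/5) + 304667) = -414955*((-972/85 + 9/5) + 304667) = -414955*(-819/85 + 304667) = -414955*25895876/85 = -2149124645116/17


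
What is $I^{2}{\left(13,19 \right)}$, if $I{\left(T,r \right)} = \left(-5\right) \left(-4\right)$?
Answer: $400$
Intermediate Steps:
$I{\left(T,r \right)} = 20$
$I^{2}{\left(13,19 \right)} = 20^{2} = 400$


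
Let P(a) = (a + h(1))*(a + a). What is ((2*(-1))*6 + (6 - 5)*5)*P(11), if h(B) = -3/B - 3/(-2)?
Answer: -1463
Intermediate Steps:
h(B) = 3/2 - 3/B (h(B) = -3/B - 3*(-1/2) = -3/B + 3/2 = 3/2 - 3/B)
P(a) = 2*a*(-3/2 + a) (P(a) = (a + (3/2 - 3/1))*(a + a) = (a + (3/2 - 3*1))*(2*a) = (a + (3/2 - 3))*(2*a) = (a - 3/2)*(2*a) = (-3/2 + a)*(2*a) = 2*a*(-3/2 + a))
((2*(-1))*6 + (6 - 5)*5)*P(11) = ((2*(-1))*6 + (6 - 5)*5)*(11*(-3 + 2*11)) = (-2*6 + 1*5)*(11*(-3 + 22)) = (-12 + 5)*(11*19) = -7*209 = -1463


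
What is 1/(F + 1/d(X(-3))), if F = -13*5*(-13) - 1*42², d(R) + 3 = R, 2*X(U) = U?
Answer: -9/8273 ≈ -0.0010879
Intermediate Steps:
X(U) = U/2
d(R) = -3 + R
F = -919 (F = -65*(-13) - 1*1764 = 845 - 1764 = -919)
1/(F + 1/d(X(-3))) = 1/(-919 + 1/(-3 + (½)*(-3))) = 1/(-919 + 1/(-3 - 3/2)) = 1/(-919 + 1/(-9/2)) = 1/(-919 - 2/9) = 1/(-8273/9) = -9/8273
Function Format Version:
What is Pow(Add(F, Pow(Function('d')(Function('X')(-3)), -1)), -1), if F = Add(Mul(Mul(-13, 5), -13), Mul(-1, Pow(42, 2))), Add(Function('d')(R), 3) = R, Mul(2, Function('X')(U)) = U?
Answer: Rational(-9, 8273) ≈ -0.0010879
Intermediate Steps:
Function('X')(U) = Mul(Rational(1, 2), U)
Function('d')(R) = Add(-3, R)
F = -919 (F = Add(Mul(-65, -13), Mul(-1, 1764)) = Add(845, -1764) = -919)
Pow(Add(F, Pow(Function('d')(Function('X')(-3)), -1)), -1) = Pow(Add(-919, Pow(Add(-3, Mul(Rational(1, 2), -3)), -1)), -1) = Pow(Add(-919, Pow(Add(-3, Rational(-3, 2)), -1)), -1) = Pow(Add(-919, Pow(Rational(-9, 2), -1)), -1) = Pow(Add(-919, Rational(-2, 9)), -1) = Pow(Rational(-8273, 9), -1) = Rational(-9, 8273)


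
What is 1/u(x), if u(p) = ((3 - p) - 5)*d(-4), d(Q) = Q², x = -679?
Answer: 1/10832 ≈ 9.2319e-5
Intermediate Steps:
u(p) = -32 - 16*p (u(p) = ((3 - p) - 5)*(-4)² = (-2 - p)*16 = -32 - 16*p)
1/u(x) = 1/(-32 - 16*(-679)) = 1/(-32 + 10864) = 1/10832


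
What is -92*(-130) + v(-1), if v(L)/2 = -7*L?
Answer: 11974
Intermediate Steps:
v(L) = -14*L (v(L) = 2*(-7*L) = -14*L)
-92*(-130) + v(-1) = -92*(-130) - 14*(-1) = 11960 + 14 = 11974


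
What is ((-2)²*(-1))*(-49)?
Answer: 196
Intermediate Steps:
((-2)²*(-1))*(-49) = (4*(-1))*(-49) = -4*(-49) = 196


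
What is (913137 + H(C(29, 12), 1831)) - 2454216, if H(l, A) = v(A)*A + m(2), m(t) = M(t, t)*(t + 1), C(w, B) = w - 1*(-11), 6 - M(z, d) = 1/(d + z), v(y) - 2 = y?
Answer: 7260645/4 ≈ 1.8152e+6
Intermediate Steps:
v(y) = 2 + y
M(z, d) = 6 - 1/(d + z)
C(w, B) = 11 + w (C(w, B) = w + 11 = 11 + w)
m(t) = (1 + t)*(-1 + 12*t)/(2*t) (m(t) = ((-1 + 6*t + 6*t)/(t + t))*(t + 1) = ((-1 + 12*t)/((2*t)))*(1 + t) = ((1/(2*t))*(-1 + 12*t))*(1 + t) = ((-1 + 12*t)/(2*t))*(1 + t) = (1 + t)*(-1 + 12*t)/(2*t))
H(l, A) = 69/4 + A*(2 + A) (H(l, A) = (2 + A)*A + (½)*(1 + 2)*(-1 + 12*2)/2 = A*(2 + A) + (½)*(½)*3*(-1 + 24) = A*(2 + A) + (½)*(½)*3*23 = A*(2 + A) + 69/4 = 69/4 + A*(2 + A))
(913137 + H(C(29, 12), 1831)) - 2454216 = (913137 + (69/4 + 1831*(2 + 1831))) - 2454216 = (913137 + (69/4 + 1831*1833)) - 2454216 = (913137 + (69/4 + 3356223)) - 2454216 = (913137 + 13424961/4) - 2454216 = 17077509/4 - 2454216 = 7260645/4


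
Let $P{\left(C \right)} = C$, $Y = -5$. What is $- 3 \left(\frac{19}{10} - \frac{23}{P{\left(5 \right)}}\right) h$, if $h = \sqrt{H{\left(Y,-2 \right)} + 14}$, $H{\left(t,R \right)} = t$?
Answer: $\frac{243}{10} \approx 24.3$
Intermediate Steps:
$h = 3$ ($h = \sqrt{-5 + 14} = \sqrt{9} = 3$)
$- 3 \left(\frac{19}{10} - \frac{23}{P{\left(5 \right)}}\right) h = - 3 \left(\frac{19}{10} - \frac{23}{5}\right) 3 = \left(-3\right) \left(- \frac{27}{10}\right) 3 = \frac{81}{10} \cdot 3 = \frac{243}{10}$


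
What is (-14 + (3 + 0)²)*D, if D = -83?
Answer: 415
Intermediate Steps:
(-14 + (3 + 0)²)*D = (-14 + (3 + 0)²)*(-83) = (-14 + 3²)*(-83) = (-14 + 9)*(-83) = -5*(-83) = 415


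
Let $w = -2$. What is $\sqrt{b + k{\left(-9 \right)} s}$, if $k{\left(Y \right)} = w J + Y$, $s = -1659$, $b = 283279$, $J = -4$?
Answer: $\sqrt{284938} \approx 533.8$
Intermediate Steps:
$k{\left(Y \right)} = 8 + Y$ ($k{\left(Y \right)} = \left(-2\right) \left(-4\right) + Y = 8 + Y$)
$\sqrt{b + k{\left(-9 \right)} s} = \sqrt{283279 + \left(8 - 9\right) \left(-1659\right)} = \sqrt{283279 - -1659} = \sqrt{283279 + 1659} = \sqrt{284938}$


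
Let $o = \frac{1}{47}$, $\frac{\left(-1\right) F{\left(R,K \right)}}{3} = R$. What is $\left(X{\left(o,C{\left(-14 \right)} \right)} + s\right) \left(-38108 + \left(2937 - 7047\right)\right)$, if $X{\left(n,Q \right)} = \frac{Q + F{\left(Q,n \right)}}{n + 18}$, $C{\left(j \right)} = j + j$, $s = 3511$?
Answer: $- \frac{1631944466}{11} \approx -1.4836 \cdot 10^{8}$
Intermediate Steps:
$F{\left(R,K \right)} = - 3 R$
$o = \frac{1}{47} \approx 0.021277$
$C{\left(j \right)} = 2 j$
$X{\left(n,Q \right)} = - \frac{2 Q}{18 + n}$ ($X{\left(n,Q \right)} = \frac{Q - 3 Q}{n + 18} = \frac{\left(-2\right) Q}{18 + n} = - \frac{2 Q}{18 + n}$)
$\left(X{\left(o,C{\left(-14 \right)} \right)} + s\right) \left(-38108 + \left(2937 - 7047\right)\right) = \left(- \frac{2 \cdot 2 \left(-14\right)}{18 + \frac{1}{47}} + 3511\right) \left(-38108 + \left(2937 - 7047\right)\right) = \left(\left(-2\right) \left(-28\right) \frac{1}{\frac{847}{47}} + 3511\right) \left(-38108 - 4110\right) = \left(\left(-2\right) \left(-28\right) \frac{47}{847} + 3511\right) \left(-42218\right) = \left(\frac{376}{121} + 3511\right) \left(-42218\right) = \frac{425207}{121} \left(-42218\right) = - \frac{1631944466}{11}$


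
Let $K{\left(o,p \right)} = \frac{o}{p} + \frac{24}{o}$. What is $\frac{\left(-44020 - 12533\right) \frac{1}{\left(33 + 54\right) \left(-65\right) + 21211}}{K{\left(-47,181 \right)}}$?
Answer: $\frac{481096371}{101938468} \approx 4.7195$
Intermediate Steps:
$K{\left(o,p \right)} = \frac{24}{o} + \frac{o}{p}$
$\frac{\left(-44020 - 12533\right) \frac{1}{\left(33 + 54\right) \left(-65\right) + 21211}}{K{\left(-47,181 \right)}} = \frac{\left(-44020 - 12533\right) \frac{1}{\left(33 + 54\right) \left(-65\right) + 21211}}{\frac{24}{-47} - \frac{47}{181}} = \frac{\left(-56553\right) \frac{1}{87 \left(-65\right) + 21211}}{24 \left(- \frac{1}{47}\right) - \frac{47}{181}} = \frac{\left(-56553\right) \frac{1}{-5655 + 21211}}{- \frac{24}{47} - \frac{47}{181}} = \frac{\left(-56553\right) \frac{1}{15556}}{- \frac{6553}{8507}} = \left(-56553\right) \frac{1}{15556} \left(- \frac{8507}{6553}\right) = \left(- \frac{56553}{15556}\right) \left(- \frac{8507}{6553}\right) = \frac{481096371}{101938468}$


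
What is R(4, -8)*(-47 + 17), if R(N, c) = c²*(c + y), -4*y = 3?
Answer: 16800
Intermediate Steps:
y = -¾ (y = -¼*3 = -¾ ≈ -0.75000)
R(N, c) = c²*(-¾ + c) (R(N, c) = c²*(c - ¾) = c²*(-¾ + c))
R(4, -8)*(-47 + 17) = ((-8)²*(-¾ - 8))*(-47 + 17) = (64*(-35/4))*(-30) = -560*(-30) = 16800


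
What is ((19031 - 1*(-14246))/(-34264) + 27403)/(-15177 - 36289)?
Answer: -938903115/1763431024 ≈ -0.53243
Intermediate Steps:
((19031 - 1*(-14246))/(-34264) + 27403)/(-15177 - 36289) = ((19031 + 14246)*(-1/34264) + 27403)/(-51466) = (33277*(-1/34264) + 27403)*(-1/51466) = (-33277/34264 + 27403)*(-1/51466) = (938903115/34264)*(-1/51466) = -938903115/1763431024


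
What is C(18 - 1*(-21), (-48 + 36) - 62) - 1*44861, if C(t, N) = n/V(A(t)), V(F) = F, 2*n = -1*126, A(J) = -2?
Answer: -89659/2 ≈ -44830.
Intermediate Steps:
n = -63 (n = (-1*126)/2 = (1/2)*(-126) = -63)
C(t, N) = 63/2 (C(t, N) = -63/(-2) = -63*(-1/2) = 63/2)
C(18 - 1*(-21), (-48 + 36) - 62) - 1*44861 = 63/2 - 1*44861 = 63/2 - 44861 = -89659/2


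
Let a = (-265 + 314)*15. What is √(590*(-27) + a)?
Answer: I*√15195 ≈ 123.27*I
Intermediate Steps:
a = 735 (a = 49*15 = 735)
√(590*(-27) + a) = √(590*(-27) + 735) = √(-15930 + 735) = √(-15195) = I*√15195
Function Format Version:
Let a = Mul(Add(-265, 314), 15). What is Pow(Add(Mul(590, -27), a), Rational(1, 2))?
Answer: Mul(I, Pow(15195, Rational(1, 2))) ≈ Mul(123.27, I)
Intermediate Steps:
a = 735 (a = Mul(49, 15) = 735)
Pow(Add(Mul(590, -27), a), Rational(1, 2)) = Pow(Add(Mul(590, -27), 735), Rational(1, 2)) = Pow(Add(-15930, 735), Rational(1, 2)) = Pow(-15195, Rational(1, 2)) = Mul(I, Pow(15195, Rational(1, 2)))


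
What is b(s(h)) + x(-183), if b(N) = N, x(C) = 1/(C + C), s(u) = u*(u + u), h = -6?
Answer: 26351/366 ≈ 71.997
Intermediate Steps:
s(u) = 2*u**2 (s(u) = u*(2*u) = 2*u**2)
x(C) = 1/(2*C)
b(s(h)) + x(-183) = 2*(-6)**2 + (1/2)/(-183) = 2*36 + (1/2)*(-1/183) = 72 - 1/366 = 26351/366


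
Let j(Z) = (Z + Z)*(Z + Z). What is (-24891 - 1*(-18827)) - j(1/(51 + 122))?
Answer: -181489460/29929 ≈ -6064.0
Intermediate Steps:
j(Z) = 4*Z² (j(Z) = (2*Z)*(2*Z) = 4*Z²)
(-24891 - 1*(-18827)) - j(1/(51 + 122)) = (-24891 - 1*(-18827)) - 4*(1/(51 + 122))² = (-24891 + 18827) - 4*(1/173)² = -6064 - 4*(1/173)² = -6064 - 4/29929 = -181489460/29929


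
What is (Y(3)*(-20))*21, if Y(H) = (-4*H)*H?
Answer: 15120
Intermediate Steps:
Y(H) = -4*H²
(Y(3)*(-20))*21 = (-4*3²*(-20))*21 = (-4*9*(-20))*21 = -36*(-20)*21 = 720*21 = 15120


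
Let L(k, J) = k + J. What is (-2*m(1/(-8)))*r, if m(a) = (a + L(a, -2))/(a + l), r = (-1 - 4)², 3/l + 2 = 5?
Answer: 900/7 ≈ 128.57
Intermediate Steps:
l = 1 (l = 3/(-2 + 5) = 3/3 = 3*(⅓) = 1)
L(k, J) = J + k
r = 25 (r = (-5)² = 25)
m(a) = (-2 + 2*a)/(1 + a) (m(a) = (a + (-2 + a))/(a + 1) = (-2 + 2*a)/(1 + a))
(-2*m(1/(-8)))*r = -4*(-1 + 1/(-8))/(1 + 1/(-8))*25 = -4*(-1 - ⅛)/(1 - ⅛)*25 = -4*(-9)/(7/8*8)*25 = -4*8*(-9)/(7*8)*25 = -2*(-18/7)*25 = (36/7)*25 = 900/7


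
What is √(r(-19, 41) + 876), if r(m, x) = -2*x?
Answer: √794 ≈ 28.178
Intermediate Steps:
√(r(-19, 41) + 876) = √(-2*41 + 876) = √(-82 + 876) = √794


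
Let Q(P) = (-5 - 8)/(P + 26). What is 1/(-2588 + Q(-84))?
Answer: -58/150091 ≈ -0.00038643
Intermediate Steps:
Q(P) = -13/(26 + P)
1/(-2588 + Q(-84)) = 1/(-2588 - 13/(26 - 84)) = 1/(-2588 - 13/(-58)) = 1/(-2588 - 13*(-1/58)) = 1/(-2588 + 13/58) = 1/(-150091/58) = -58/150091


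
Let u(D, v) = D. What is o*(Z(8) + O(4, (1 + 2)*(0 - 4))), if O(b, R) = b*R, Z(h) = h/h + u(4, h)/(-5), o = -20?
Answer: 956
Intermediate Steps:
Z(h) = 1/5 (Z(h) = h/h + 4/(-5) = 1 + 4*(-1/5) = 1 - 4/5 = 1/5)
O(b, R) = R*b
o*(Z(8) + O(4, (1 + 2)*(0 - 4))) = -20*(1/5 + ((1 + 2)*(0 - 4))*4) = -20*(1/5 + (3*(-4))*4) = -20*(1/5 - 12*4) = -20*(1/5 - 48) = -20*(-239/5) = 956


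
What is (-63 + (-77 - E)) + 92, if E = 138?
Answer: -186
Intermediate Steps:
(-63 + (-77 - E)) + 92 = (-63 + (-77 - 1*138)) + 92 = (-63 + (-77 - 138)) + 92 = (-63 - 215) + 92 = -278 + 92 = -186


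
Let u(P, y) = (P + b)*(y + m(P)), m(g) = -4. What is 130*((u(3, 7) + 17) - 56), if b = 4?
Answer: -2340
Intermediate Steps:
u(P, y) = (-4 + y)*(4 + P) (u(P, y) = (P + 4)*(y - 4) = (4 + P)*(-4 + y) = (-4 + y)*(4 + P))
130*((u(3, 7) + 17) - 56) = 130*(((-16 - 4*3 + 4*7 + 3*7) + 17) - 56) = 130*(((-16 - 12 + 28 + 21) + 17) - 56) = 130*((21 + 17) - 56) = 130*(38 - 56) = 130*(-18) = -2340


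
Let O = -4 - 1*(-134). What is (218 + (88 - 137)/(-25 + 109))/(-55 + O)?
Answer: 2609/900 ≈ 2.8989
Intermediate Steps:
O = 130 (O = -4 + 134 = 130)
(218 + (88 - 137)/(-25 + 109))/(-55 + O) = (218 + (88 - 137)/(-25 + 109))/(-55 + 130) = (218 - 49/84)/75 = (218 - 49*1/84)*(1/75) = (218 - 7/12)*(1/75) = (2609/12)*(1/75) = 2609/900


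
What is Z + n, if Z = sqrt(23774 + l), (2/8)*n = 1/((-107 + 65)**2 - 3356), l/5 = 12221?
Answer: -1/398 + 3*sqrt(9431) ≈ 291.34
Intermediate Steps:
l = 61105 (l = 5*12221 = 61105)
n = -1/398 (n = 4/((-107 + 65)**2 - 3356) = 4/((-42)**2 - 3356) = 4/(1764 - 3356) = 4/(-1592) = 4*(-1/1592) = -1/398 ≈ -0.0025126)
Z = 3*sqrt(9431) (Z = sqrt(23774 + 61105) = sqrt(84879) = 3*sqrt(9431) ≈ 291.34)
Z + n = 3*sqrt(9431) - 1/398 = -1/398 + 3*sqrt(9431)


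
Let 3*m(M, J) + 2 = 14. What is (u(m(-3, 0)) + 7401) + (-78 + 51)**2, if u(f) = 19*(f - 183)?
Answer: 4729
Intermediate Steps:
m(M, J) = 4 (m(M, J) = -2/3 + (1/3)*14 = -2/3 + 14/3 = 4)
u(f) = -3477 + 19*f (u(f) = 19*(-183 + f) = -3477 + 19*f)
(u(m(-3, 0)) + 7401) + (-78 + 51)**2 = ((-3477 + 19*4) + 7401) + (-78 + 51)**2 = ((-3477 + 76) + 7401) + (-27)**2 = (-3401 + 7401) + 729 = 4000 + 729 = 4729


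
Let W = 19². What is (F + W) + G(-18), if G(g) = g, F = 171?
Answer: 514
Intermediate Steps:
W = 361
(F + W) + G(-18) = (171 + 361) - 18 = 532 - 18 = 514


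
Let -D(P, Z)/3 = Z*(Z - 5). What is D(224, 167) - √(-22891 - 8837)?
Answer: -81162 - 4*I*√1983 ≈ -81162.0 - 178.12*I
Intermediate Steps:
D(P, Z) = -3*Z*(-5 + Z) (D(P, Z) = -3*Z*(Z - 5) = -3*Z*(-5 + Z))
D(224, 167) - √(-22891 - 8837) = 3*167*(5 - 1*167) - √(-22891 - 8837) = 3*167*(5 - 167) - √(-31728) = 3*167*(-162) - 4*I*√1983 = -81162 - 4*I*√1983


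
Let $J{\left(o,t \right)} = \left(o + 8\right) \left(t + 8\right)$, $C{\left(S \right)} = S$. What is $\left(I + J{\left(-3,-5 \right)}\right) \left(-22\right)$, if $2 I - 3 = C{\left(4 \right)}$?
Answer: $-407$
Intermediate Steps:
$J{\left(o,t \right)} = \left(8 + o\right) \left(8 + t\right)$
$I = \frac{7}{2}$ ($I = \frac{3}{2} + \frac{1}{2} \cdot 4 = \frac{3}{2} + 2 = \frac{7}{2} \approx 3.5$)
$\left(I + J{\left(-3,-5 \right)}\right) \left(-22\right) = \left(\frac{7}{2} + \left(64 + 8 \left(-3\right) + 8 \left(-5\right) - -15\right)\right) \left(-22\right) = \left(\frac{7}{2} + \left(64 - 24 - 40 + 15\right)\right) \left(-22\right) = \left(\frac{7}{2} + 15\right) \left(-22\right) = \frac{37}{2} \left(-22\right) = -407$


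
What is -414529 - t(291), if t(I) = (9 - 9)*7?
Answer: -414529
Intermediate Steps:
t(I) = 0 (t(I) = 0*7 = 0)
-414529 - t(291) = -414529 - 1*0 = -414529 + 0 = -414529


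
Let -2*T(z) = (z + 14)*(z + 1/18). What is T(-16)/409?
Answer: -287/7362 ≈ -0.038984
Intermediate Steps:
T(z) = -(14 + z)*(1/18 + z)/2 (T(z) = -(z + 14)*(z + 1/18)/2 = -(14 + z)*(z + 1/18)/2 = -(14 + z)*(1/18 + z)/2)
T(-16)/409 = (-7/18 - 253/36*(-16) - 1/2*(-16)**2)/409 = (-7/18 + 1012/9 - 1/2*256)*(1/409) = (-7/18 + 1012/9 - 128)*(1/409) = -287/18*1/409 = -287/7362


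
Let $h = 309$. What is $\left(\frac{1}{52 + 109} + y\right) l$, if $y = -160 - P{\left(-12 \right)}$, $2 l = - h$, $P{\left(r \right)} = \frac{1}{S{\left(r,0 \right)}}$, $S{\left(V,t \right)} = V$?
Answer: $\frac{31821541}{1288} \approx 24706.0$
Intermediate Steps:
$P{\left(r \right)} = \frac{1}{r}$
$l = - \frac{309}{2}$ ($l = \frac{\left(-1\right) 309}{2} = \frac{1}{2} \left(-309\right) = - \frac{309}{2} \approx -154.5$)
$y = - \frac{1919}{12}$ ($y = -160 - \frac{1}{-12} = -160 - - \frac{1}{12} = -160 + \frac{1}{12} = - \frac{1919}{12} \approx -159.92$)
$\left(\frac{1}{52 + 109} + y\right) l = \left(\frac{1}{52 + 109} - \frac{1919}{12}\right) \left(- \frac{309}{2}\right) = \left(\frac{1}{161} - \frac{1919}{12}\right) \left(- \frac{309}{2}\right) = \left(- \frac{308947}{1932}\right) \left(- \frac{309}{2}\right) = \frac{31821541}{1288}$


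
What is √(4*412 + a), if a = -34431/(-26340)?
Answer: 11*√262691015/4390 ≈ 40.612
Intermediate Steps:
a = 11477/8780 (a = -34431*(-1/26340) = 11477/8780 ≈ 1.3072)
√(4*412 + a) = √(4*412 + 11477/8780) = √(1648 + 11477/8780) = √(14480917/8780) = 11*√262691015/4390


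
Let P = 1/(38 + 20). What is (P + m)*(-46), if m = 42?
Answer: -56051/29 ≈ -1932.8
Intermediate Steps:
P = 1/58 ≈ 0.017241
(P + m)*(-46) = (1/58 + 42)*(-46) = (2437/58)*(-46) = -56051/29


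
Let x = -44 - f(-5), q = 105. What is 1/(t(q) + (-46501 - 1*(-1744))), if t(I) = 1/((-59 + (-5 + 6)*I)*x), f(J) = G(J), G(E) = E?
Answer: -1794/80294059 ≈ -2.2343e-5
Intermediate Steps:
f(J) = J
x = -39 (x = -44 - 1*(-5) = -44 + 5 = -39)
t(I) = -1/(39*(-59 + I)) (t(I) = 1/((-59 + (-5 + 6)*I)*(-39)) = -1/39/(-59 + 1*I) = -1/39/(-59 + I) = -1/(39*(-59 + I)))
1/(t(q) + (-46501 - 1*(-1744))) = 1/(-1/(-2301 + 39*105) + (-46501 - 1*(-1744))) = 1/(-1/(-2301 + 4095) + (-46501 + 1744)) = 1/(-1/1794 - 44757) = 1/(-80294059/1794) = -1794/80294059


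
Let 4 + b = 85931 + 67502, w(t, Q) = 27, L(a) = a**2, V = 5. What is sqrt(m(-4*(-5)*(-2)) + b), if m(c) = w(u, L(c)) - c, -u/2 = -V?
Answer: 2*sqrt(38374) ≈ 391.79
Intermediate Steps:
u = 10 (u = -(-2)*5 = -2*(-5) = 10)
m(c) = 27 - c
b = 153429 (b = -4 + (85931 + 67502) = -4 + 153433 = 153429)
sqrt(m(-4*(-5)*(-2)) + b) = sqrt((27 - (-4*(-5))*(-2)) + 153429) = sqrt((27 - 20*(-2)) + 153429) = sqrt((27 - 1*(-40)) + 153429) = sqrt((27 + 40) + 153429) = sqrt(67 + 153429) = sqrt(153496) = 2*sqrt(38374)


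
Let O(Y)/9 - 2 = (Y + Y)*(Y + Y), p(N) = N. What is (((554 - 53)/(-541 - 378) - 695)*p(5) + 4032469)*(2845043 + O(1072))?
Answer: 163714895715356985/919 ≈ 1.7814e+14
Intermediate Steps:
O(Y) = 18 + 36*Y² (O(Y) = 18 + 9*((Y + Y)*(Y + Y)) = 18 + 9*((2*Y)*(2*Y)) = 18 + 9*(4*Y²) = 18 + 36*Y²)
(((554 - 53)/(-541 - 378) - 695)*p(5) + 4032469)*(2845043 + O(1072)) = (((554 - 53)/(-541 - 378) - 695)*5 + 4032469)*(2845043 + (18 + 36*1072²)) = ((501/(-919) - 695)*5 + 4032469)*(2845043 + (18 + 36*1149184)) = ((501*(-1/919) - 695)*5 + 4032469)*(2845043 + (18 + 41370624)) = ((-501/919 - 695)*5 + 4032469)*(2845043 + 41370642) = (-639206/919*5 + 4032469)*44215685 = (-3196030/919 + 4032469)*44215685 = (3702642981/919)*44215685 = 163714895715356985/919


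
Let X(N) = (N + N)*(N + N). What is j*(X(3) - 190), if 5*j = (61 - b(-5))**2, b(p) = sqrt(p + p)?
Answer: -571494/5 + 18788*I*sqrt(10)/5 ≈ -1.143e+5 + 11883.0*I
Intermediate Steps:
b(p) = sqrt(2)*sqrt(p) (b(p) = sqrt(2*p) = sqrt(2)*sqrt(p))
j = (61 - I*sqrt(10))**2/5 (j = (61 - sqrt(2)*sqrt(-5))**2/5 = (61 - sqrt(2)*I*sqrt(5))**2/5 = (61 - I*sqrt(10))**2/5 ≈ 742.2 - 77.16*I)
X(N) = 4*N**2 (X(N) = (2*N)*(2*N) = 4*N**2)
j*(X(3) - 190) = ((61 - I*sqrt(10))**2/5)*(4*3**2 - 190) = ((61 - I*sqrt(10))**2/5)*(4*9 - 190) = ((61 - I*sqrt(10))**2/5)*(36 - 190) = ((61 - I*sqrt(10))**2/5)*(-154) = -154*(61 - I*sqrt(10))**2/5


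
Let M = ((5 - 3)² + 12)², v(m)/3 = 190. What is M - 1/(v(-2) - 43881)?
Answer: 11087617/43311 ≈ 256.00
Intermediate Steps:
v(m) = 570 (v(m) = 3*190 = 570)
M = 256 (M = (2² + 12)² = (4 + 12)² = 16² = 256)
M - 1/(v(-2) - 43881) = 256 - 1/(570 - 43881) = 256 - 1/(-43311) = 256 - 1*(-1/43311) = 256 + 1/43311 = 11087617/43311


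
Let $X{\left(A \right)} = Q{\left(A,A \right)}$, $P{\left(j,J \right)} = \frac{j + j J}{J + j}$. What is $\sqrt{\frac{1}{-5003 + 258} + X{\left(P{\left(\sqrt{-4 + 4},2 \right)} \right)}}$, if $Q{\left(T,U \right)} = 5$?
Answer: $\frac{6 \sqrt{3126955}}{4745} \approx 2.236$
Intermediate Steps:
$P{\left(j,J \right)} = \frac{j + J j}{J + j}$
$X{\left(A \right)} = 5$
$\sqrt{\frac{1}{-5003 + 258} + X{\left(P{\left(\sqrt{-4 + 4},2 \right)} \right)}} = \sqrt{\frac{1}{-5003 + 258} + 5} = \sqrt{\frac{1}{-4745} + 5} = \sqrt{- \frac{1}{4745} + 5} = \sqrt{\frac{23724}{4745}} = \frac{6 \sqrt{3126955}}{4745}$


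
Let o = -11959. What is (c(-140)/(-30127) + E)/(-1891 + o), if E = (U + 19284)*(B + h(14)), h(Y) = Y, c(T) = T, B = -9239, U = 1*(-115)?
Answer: 1065495734207/83451790 ≈ 12768.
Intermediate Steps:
U = -115
E = -176834025 (E = (-115 + 19284)*(-9239 + 14) = 19169*(-9225) = -176834025)
(c(-140)/(-30127) + E)/(-1891 + o) = (-140/(-30127) - 176834025)/(-1891 - 11959) = (-140*(-1/30127) - 176834025)/(-13850) = (140/30127 - 176834025)*(-1/13850) = -5327478671035/30127*(-1/13850) = 1065495734207/83451790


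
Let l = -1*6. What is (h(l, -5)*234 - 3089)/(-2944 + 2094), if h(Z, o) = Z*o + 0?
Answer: -3931/850 ≈ -4.6247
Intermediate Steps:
l = -6
h(Z, o) = Z*o
(h(l, -5)*234 - 3089)/(-2944 + 2094) = (-6*(-5)*234 - 3089)/(-2944 + 2094) = (30*234 - 3089)/(-850) = (7020 - 3089)*(-1/850) = 3931*(-1/850) = -3931/850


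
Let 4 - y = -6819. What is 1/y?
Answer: 1/6823 ≈ 0.00014656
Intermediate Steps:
y = 6823 (y = 4 - 1*(-6819) = 4 + 6819 = 6823)
1/y = 1/6823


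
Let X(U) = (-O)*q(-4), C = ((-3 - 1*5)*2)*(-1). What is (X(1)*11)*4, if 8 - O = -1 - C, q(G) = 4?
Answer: -4400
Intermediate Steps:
C = 16 (C = ((-3 - 5)*2)*(-1) = -8*2*(-1) = -16*(-1) = 16)
O = 25 (O = 8 - (-1 - 1*16) = 8 - (-1 - 16) = 8 - 1*(-17) = 8 + 17 = 25)
X(U) = -100 (X(U) = -1*25*4 = -25*4 = -100)
(X(1)*11)*4 = -100*11*4 = -1100*4 = -4400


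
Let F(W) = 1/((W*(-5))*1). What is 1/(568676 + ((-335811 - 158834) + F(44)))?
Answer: 220/16286819 ≈ 1.3508e-5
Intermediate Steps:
F(W) = -1/(5*W) (F(W) = 1/(-5*W*1) = 1/(-5*W) = -1/(5*W))
1/(568676 + ((-335811 - 158834) + F(44))) = 1/(568676 + ((-335811 - 158834) - ⅕/44)) = 1/(568676 + (-494645 - ⅕*1/44)) = 1/(568676 + (-494645 - 1/220)) = 1/(568676 - 108821901/220) = 1/(16286819/220) = 220/16286819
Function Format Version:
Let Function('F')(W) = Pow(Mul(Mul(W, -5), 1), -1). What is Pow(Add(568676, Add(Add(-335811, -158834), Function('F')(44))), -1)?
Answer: Rational(220, 16286819) ≈ 1.3508e-5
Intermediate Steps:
Function('F')(W) = Mul(Rational(-1, 5), Pow(W, -1)) (Function('F')(W) = Pow(Mul(Mul(-5, W), 1), -1) = Pow(Mul(-5, W), -1) = Mul(Rational(-1, 5), Pow(W, -1)))
Pow(Add(568676, Add(Add(-335811, -158834), Function('F')(44))), -1) = Pow(Add(568676, Add(Add(-335811, -158834), Mul(Rational(-1, 5), Pow(44, -1)))), -1) = Pow(Add(568676, Add(-494645, Mul(Rational(-1, 5), Rational(1, 44)))), -1) = Pow(Add(568676, Add(-494645, Rational(-1, 220))), -1) = Pow(Add(568676, Rational(-108821901, 220)), -1) = Pow(Rational(16286819, 220), -1) = Rational(220, 16286819)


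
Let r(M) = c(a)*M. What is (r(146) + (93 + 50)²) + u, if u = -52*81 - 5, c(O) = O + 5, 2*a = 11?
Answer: 17765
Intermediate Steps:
a = 11/2 (a = (½)*11 = 11/2 ≈ 5.5000)
c(O) = 5 + O
u = -4217 (u = -4212 - 5 = -4217)
r(M) = 21*M/2 (r(M) = (5 + 11/2)*M = 21*M/2)
(r(146) + (93 + 50)²) + u = ((21/2)*146 + (93 + 50)²) - 4217 = (1533 + 143²) - 4217 = (1533 + 20449) - 4217 = 21982 - 4217 = 17765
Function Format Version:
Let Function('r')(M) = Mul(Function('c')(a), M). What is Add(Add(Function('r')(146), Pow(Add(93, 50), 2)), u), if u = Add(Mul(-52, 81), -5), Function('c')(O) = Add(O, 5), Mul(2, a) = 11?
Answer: 17765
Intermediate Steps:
a = Rational(11, 2) (a = Mul(Rational(1, 2), 11) = Rational(11, 2) ≈ 5.5000)
Function('c')(O) = Add(5, O)
u = -4217 (u = Add(-4212, -5) = -4217)
Function('r')(M) = Mul(Rational(21, 2), M) (Function('r')(M) = Mul(Add(5, Rational(11, 2)), M) = Mul(Rational(21, 2), M))
Add(Add(Function('r')(146), Pow(Add(93, 50), 2)), u) = Add(Add(Mul(Rational(21, 2), 146), Pow(Add(93, 50), 2)), -4217) = Add(Add(1533, Pow(143, 2)), -4217) = Add(Add(1533, 20449), -4217) = Add(21982, -4217) = 17765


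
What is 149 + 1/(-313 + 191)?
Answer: 18177/122 ≈ 148.99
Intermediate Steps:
149 + 1/(-313 + 191) = 149 + 1/(-122) = 149 - 1/122 = 18177/122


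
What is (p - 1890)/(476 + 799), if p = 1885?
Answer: -1/255 ≈ -0.0039216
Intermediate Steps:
(p - 1890)/(476 + 799) = (1885 - 1890)/(476 + 799) = -5/1275 = -5*1/1275 = -1/255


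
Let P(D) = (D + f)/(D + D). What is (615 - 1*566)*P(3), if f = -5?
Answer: -49/3 ≈ -16.333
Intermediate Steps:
P(D) = (-5 + D)/(2*D) (P(D) = (D - 5)/(D + D) = (-5 + D)/((2*D)) = (-5 + D)*(1/(2*D)) = (-5 + D)/(2*D))
(615 - 1*566)*P(3) = (615 - 1*566)*((1/2)*(-5 + 3)/3) = (615 - 566)*((1/2)*(1/3)*(-2)) = 49*(-1/3) = -49/3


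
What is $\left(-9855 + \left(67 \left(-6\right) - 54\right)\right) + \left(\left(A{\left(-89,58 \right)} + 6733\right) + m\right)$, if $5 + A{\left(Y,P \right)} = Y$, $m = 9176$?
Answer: $5504$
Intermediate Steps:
$A{\left(Y,P \right)} = -5 + Y$
$\left(-9855 + \left(67 \left(-6\right) - 54\right)\right) + \left(\left(A{\left(-89,58 \right)} + 6733\right) + m\right) = \left(-9855 + \left(67 \left(-6\right) - 54\right)\right) + \left(\left(\left(-5 - 89\right) + 6733\right) + 9176\right) = \left(-9855 - 456\right) + \left(\left(-94 + 6733\right) + 9176\right) = \left(-9855 - 456\right) + \left(6639 + 9176\right) = -10311 + 15815 = 5504$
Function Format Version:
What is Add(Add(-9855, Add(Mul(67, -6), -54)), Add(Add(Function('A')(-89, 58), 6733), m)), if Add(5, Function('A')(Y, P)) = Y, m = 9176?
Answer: 5504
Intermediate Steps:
Function('A')(Y, P) = Add(-5, Y)
Add(Add(-9855, Add(Mul(67, -6), -54)), Add(Add(Function('A')(-89, 58), 6733), m)) = Add(Add(-9855, Add(Mul(67, -6), -54)), Add(Add(Add(-5, -89), 6733), 9176)) = Add(Add(-9855, Add(-402, -54)), Add(Add(-94, 6733), 9176)) = Add(Add(-9855, -456), Add(6639, 9176)) = Add(-10311, 15815) = 5504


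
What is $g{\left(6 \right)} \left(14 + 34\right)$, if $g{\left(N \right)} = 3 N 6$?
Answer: $5184$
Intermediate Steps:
$g{\left(N \right)} = 18 N$
$g{\left(6 \right)} \left(14 + 34\right) = 18 \cdot 6 \left(14 + 34\right) = 108 \cdot 48 = 5184$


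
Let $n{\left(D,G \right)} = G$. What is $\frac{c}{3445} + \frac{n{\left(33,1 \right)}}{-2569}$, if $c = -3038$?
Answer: $- \frac{7808067}{8850205} \approx -0.88225$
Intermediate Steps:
$\frac{c}{3445} + \frac{n{\left(33,1 \right)}}{-2569} = - \frac{3038}{3445} + 1 \frac{1}{-2569} = \left(-3038\right) \frac{1}{3445} + 1 \left(- \frac{1}{2569}\right) = - \frac{3038}{3445} - \frac{1}{2569} = - \frac{7808067}{8850205}$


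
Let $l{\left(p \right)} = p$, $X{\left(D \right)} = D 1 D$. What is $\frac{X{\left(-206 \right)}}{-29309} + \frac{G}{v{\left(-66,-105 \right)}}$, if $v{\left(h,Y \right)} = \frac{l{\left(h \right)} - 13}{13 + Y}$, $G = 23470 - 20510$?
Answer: $\frac{100988284}{29309} \approx 3445.6$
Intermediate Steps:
$X{\left(D \right)} = D^{2}$ ($X{\left(D \right)} = D D = D^{2}$)
$G = 2960$
$v{\left(h,Y \right)} = \frac{-13 + h}{13 + Y}$ ($v{\left(h,Y \right)} = \frac{h - 13}{13 + Y} = \frac{-13 + h}{13 + Y}$)
$\frac{X{\left(-206 \right)}}{-29309} + \frac{G}{v{\left(-66,-105 \right)}} = \frac{\left(-206\right)^{2}}{-29309} + \frac{2960}{\frac{1}{13 - 105} \left(-13 - 66\right)} = 42436 \left(- \frac{1}{29309}\right) + \frac{2960}{\frac{1}{-92} \left(-79\right)} = - \frac{42436}{29309} + \frac{2960}{\left(- \frac{1}{92}\right) \left(-79\right)} = - \frac{42436}{29309} + \frac{2960}{\frac{79}{92}} = - \frac{42436}{29309} + 2960 \cdot \frac{92}{79} = - \frac{42436}{29309} + \frac{272320}{79} = \frac{100988284}{29309}$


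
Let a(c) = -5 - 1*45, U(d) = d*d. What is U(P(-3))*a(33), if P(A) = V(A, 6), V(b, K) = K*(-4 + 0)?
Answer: -28800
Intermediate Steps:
V(b, K) = -4*K (V(b, K) = K*(-4) = -4*K)
P(A) = -24 (P(A) = -4*6 = -24)
U(d) = d²
a(c) = -50 (a(c) = -5 - 45 = -50)
U(P(-3))*a(33) = (-24)²*(-50) = 576*(-50) = -28800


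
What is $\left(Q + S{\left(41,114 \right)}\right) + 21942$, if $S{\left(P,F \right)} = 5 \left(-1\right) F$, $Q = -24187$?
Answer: $-2815$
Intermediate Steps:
$S{\left(P,F \right)} = - 5 F$
$\left(Q + S{\left(41,114 \right)}\right) + 21942 = \left(-24187 - 570\right) + 21942 = -24757 + 21942 = -2815$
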